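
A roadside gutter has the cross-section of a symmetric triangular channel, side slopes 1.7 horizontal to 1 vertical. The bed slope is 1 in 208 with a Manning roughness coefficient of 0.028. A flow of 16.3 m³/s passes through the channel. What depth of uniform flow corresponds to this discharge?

y_n = 2.05 m

Manning's equation rearranged: A R^(2/3) = nQ / (1·√S) = 0.028 × 16.3 / (√0.004808) = 6.582.
Trying y = 1.79 m: A R^(2/3) = 4.582 — short.
Trying y = 2.05 m: A R^(2/3) = 6.578 — ≈ 6.582.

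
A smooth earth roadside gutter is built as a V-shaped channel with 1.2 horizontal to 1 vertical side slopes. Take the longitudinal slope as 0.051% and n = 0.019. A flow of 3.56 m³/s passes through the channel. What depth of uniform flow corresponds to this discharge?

y_n = 1.79 m

Manning's equation rearranged: A R^(2/3) = nQ / (1·√S) = 0.019 × 3.56 / (√0.00051) = 2.995.
Trying y = 1.27 m: A R^(2/3) = 1.199 — too small.
Trying y = 2.2 m: A R^(2/3) = 5.191 — too large.
Trying y = 1.79 m: A R^(2/3) = 2.995 — matches.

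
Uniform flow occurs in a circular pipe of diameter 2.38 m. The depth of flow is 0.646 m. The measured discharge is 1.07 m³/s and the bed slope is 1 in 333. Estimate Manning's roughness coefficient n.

n = 0.026

For a circular section of diameter D = 2.38 m at depth y = 0.646 m, the central angle is θ = 2 arccos(1 − 2y/D) = 2.192 rad. Then A = (D²/8)(θ − sin θ) = 0.9763 m² and P = Dθ/2 = 2.609 m.
Hydraulic radius R = A/P = 0.9763/2.609 = 0.3743 m.
Rearranging Manning's equation: n = (1/Q) A R^(2/3) S^(1/2) = (1/1.07) × 0.9763 × 0.3743^(2/3) × √0.003003 = 0.026.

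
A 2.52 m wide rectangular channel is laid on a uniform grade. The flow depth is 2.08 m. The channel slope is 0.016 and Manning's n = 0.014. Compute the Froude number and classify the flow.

Flow area A = b·y = 2.52 × 2.08 = 5.242 m². Wetted perimeter P = b + 2y = 2.52 + 2×2.08 = 6.68 m.
Hydraulic radius R = A/P = 5.242/6.68 = 0.7847 m.
V = (1/n) R^(2/3) √S = (1/0.014) × 0.7847^(2/3) × √0.016 = 7.686 m/s. Hydraulic depth D_h = A/T = 5.242/2.52 = 2.08 m.
Froude number Fr = V/√(g·D_h) = 7.686/√(9.81×2.08) = 1.7, which is greater than 1, so the flow is supercritical.

supercritical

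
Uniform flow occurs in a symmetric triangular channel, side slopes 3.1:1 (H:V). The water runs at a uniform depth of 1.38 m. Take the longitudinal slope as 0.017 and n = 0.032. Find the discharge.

For a triangular section with side slope z = 3.1: A = zy² = 3.1×1.38² = 5.904 m²; P = 2y√(1+z²) = 2×1.38×3.257 = 8.99 m.
Hydraulic radius R = A/P = 5.904/8.99 = 0.6567 m.
Manning's equation: Q = (1/n) A R^(2/3) S^(1/2) = (1/0.032) × 5.904 × 0.6567^(2/3) × 0.017^(1/2) = 18.2 m³/s.

Q = 18.2 m³/s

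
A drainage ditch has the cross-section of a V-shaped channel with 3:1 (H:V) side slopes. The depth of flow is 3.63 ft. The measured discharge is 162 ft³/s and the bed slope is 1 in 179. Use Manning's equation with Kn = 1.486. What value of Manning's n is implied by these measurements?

n = 0.0389

For a triangular section with side slope z = 3: A = zy² = 3×3.63² = 39.53 ft²; P = 2y√(1+z²) = 2×3.63×3.162 = 22.96 ft.
Hydraulic radius R = A/P = 39.53/22.96 = 1.722 ft.
Rearranging Manning's equation: n = (1.486/Q) A R^(2/3) S^(1/2) = (1.486/162) × 39.53 × 1.722^(2/3) × √0.005587 = 0.0389.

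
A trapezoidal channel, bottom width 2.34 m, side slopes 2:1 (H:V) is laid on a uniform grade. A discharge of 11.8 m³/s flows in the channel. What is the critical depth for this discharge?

y_c = 1.03 m

At critical depth, Q² T / (g A³) = 1, i.e. A³/T = Q²/g = 11.8²/9.81 = 14.19.
Try y = 0.758 m: A³/T = 4.648 — short.
Try y = 1.19 m: A³/T = 24.96 — over.
Try y = 1.03 m: A³/T = 14.41 — ≈ 14.19.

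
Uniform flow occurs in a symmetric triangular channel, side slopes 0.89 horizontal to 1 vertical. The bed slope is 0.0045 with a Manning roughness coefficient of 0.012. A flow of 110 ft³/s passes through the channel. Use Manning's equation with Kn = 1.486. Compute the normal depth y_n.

y_n = 3.62 ft

Manning's equation rearranged: A R^(2/3) = nQ / (1.486·√S) = 0.012 × 110 / (1.486 × √0.0045) = 13.24.
At y = 3.19 ft: A R^(2/3) = 9.418 — low.
At y = 4.39 ft: A R^(2/3) = 22.07 — high.
At y = 3.62 ft: A R^(2/3) = 13.19 — close enough.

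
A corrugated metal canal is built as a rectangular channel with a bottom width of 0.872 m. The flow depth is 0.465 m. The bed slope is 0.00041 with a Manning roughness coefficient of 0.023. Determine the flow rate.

Flow area A = b·y = 0.872 × 0.465 = 0.4055 m². Wetted perimeter P = b + 2y = 0.872 + 2×0.465 = 1.802 m.
Hydraulic radius R = A/P = 0.4055/1.802 = 0.225 m.
Manning's equation: Q = (1/n) A R^(2/3) S^(1/2) = (1/0.023) × 0.4055 × 0.225^(2/3) × 0.00041^(1/2) = 0.132 m³/s.

Q = 0.132 m³/s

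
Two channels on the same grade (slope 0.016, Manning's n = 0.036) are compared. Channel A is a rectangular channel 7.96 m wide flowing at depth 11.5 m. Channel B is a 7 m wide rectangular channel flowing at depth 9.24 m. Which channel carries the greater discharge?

channel A

Channel A: Flow area A = b·y = 7.96 × 11.5 = 91.54 m². Wetted perimeter P = b + 2y = 7.96 + 2×11.5 = 30.96 m. Hydraulic radius R = A/P = 91.54/30.96 = 2.957 m. Q_A = (1/0.036)·91.54·2.957^(2/3)·√0.016 = 662.6 m³/s.
Channel B: Flow area A = b·y = 7 × 9.24 = 64.68 m². Wetted perimeter P = b + 2y = 7 + 2×9.24 = 25.48 m. Hydraulic radius R = A/P = 64.68/25.48 = 2.538 m. Q_B = (1/0.036)·64.68·2.538^(2/3)·√0.016 = 422.9 m³/s.
Q_A = 662.6 m³/s vs Q_B = 422.9 m³/s, so channel A carries more.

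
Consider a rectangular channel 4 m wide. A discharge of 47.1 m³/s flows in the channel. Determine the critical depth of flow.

y_c = 2.42 m

For a rectangular channel, critical depth y_c = (q²/g)^(1/3) where q = Q/b = 47.1/4 = 11.78 m²/s.
So y_c = (11.78²/9.81)^(1/3) = 2.42 m.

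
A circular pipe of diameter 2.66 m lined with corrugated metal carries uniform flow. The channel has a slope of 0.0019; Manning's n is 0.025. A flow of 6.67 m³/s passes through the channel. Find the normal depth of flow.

Manning's equation rearranged: A R^(2/3) = nQ / (1·√S) = 0.025 × 6.67 / (√0.0019) = 3.826.
Trying y = 2.31 m: A R^(2/3) = 4.428 — high.
Trying y = 1.76 m: A R^(2/3) = 3.284 — low.
Trying y = 1.98 m: A R^(2/3) = 3.827 — close enough.

y_n = 1.98 m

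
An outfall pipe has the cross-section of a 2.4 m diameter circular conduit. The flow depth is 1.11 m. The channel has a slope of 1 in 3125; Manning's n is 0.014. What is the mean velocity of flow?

For a circular section of diameter D = 2.4 m at depth y = 1.11 m, the central angle is θ = 2 arccos(1 − 2y/D) = 2.991 rad. Then A = (D²/8)(θ − sin θ) = 2.046 m² and P = Dθ/2 = 3.59 m.
Hydraulic radius R = A/P = 2.046/3.59 = 0.57 m.
From Manning's equation, V = (1/n) R^(2/3) S^(1/2) = (1/0.014) × 0.57^(2/3) × 0.00032^(1/2) = 0.878 m/s.

V = 0.878 m/s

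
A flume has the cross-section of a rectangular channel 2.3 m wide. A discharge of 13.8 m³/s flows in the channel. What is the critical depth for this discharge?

For a rectangular channel, critical depth y_c = (q²/g)^(1/3) where q = Q/b = 13.8/2.3 = 6 m²/s.
So y_c = (6²/9.81)^(1/3) = 1.54 m.

y_c = 1.54 m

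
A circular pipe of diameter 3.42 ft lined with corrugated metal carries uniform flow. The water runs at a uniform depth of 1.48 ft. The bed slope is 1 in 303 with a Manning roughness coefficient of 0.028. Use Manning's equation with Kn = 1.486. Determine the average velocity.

V = 2.57 ft/s

For a circular section of diameter D = 3.42 ft at depth y = 1.48 ft, the central angle is θ = 2 arccos(1 − 2y/D) = 2.872 rad. Then A = (D²/8)(θ − sin θ) = 3.809 ft² and P = Dθ/2 = 4.911 ft.
Hydraulic radius R = A/P = 3.809/4.911 = 0.7756 ft.
From Manning's equation, V = (1.486/n) R^(2/3) S^(1/2) = (1.486/0.028) × 0.7756^(2/3) × 0.0033^(1/2) = 2.57 ft/s.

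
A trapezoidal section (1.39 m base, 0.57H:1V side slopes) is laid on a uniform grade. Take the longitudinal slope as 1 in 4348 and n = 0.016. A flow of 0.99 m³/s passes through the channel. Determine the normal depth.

y_n = 0.887 m

Manning's equation rearranged: A R^(2/3) = nQ / (1·√S) = 0.016 × 0.99 / (√0.00023) = 1.044.
At y = 1.07 m: A R^(2/3) = 1.446 — over.
At y = 0.636 m: A R^(2/3) = 0.5955 — short.
At y = 0.887 m: A R^(2/3) = 1.045 — matches.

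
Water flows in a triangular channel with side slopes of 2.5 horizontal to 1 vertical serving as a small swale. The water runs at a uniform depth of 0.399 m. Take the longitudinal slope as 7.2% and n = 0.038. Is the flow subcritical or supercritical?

supercritical

For a triangular section with side slope z = 2.5: A = zy² = 2.5×0.399² = 0.398 m²; P = 2y√(1+z²) = 2×0.399×2.693 = 2.149 m.
Hydraulic radius R = A/P = 0.398/2.149 = 0.1852 m.
V = (1/n) R^(2/3) √S = (1/0.038) × 0.1852^(2/3) × √0.072 = 2.295 m/s. Hydraulic depth D_h = A/T = 0.398/1.995 = 0.1995 m.
Froude number Fr = V/√(g·D_h) = 2.295/√(9.81×0.1995) = 1.64, which is greater than 1, so the flow is supercritical.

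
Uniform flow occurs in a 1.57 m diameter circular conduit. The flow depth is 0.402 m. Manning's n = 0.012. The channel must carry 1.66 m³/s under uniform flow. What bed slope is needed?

For a circular section of diameter D = 1.57 m at depth y = 0.402 m, the central angle is θ = 2 arccos(1 − 2y/D) = 2.122 rad. Then A = (D²/8)(θ − sin θ) = 0.3914 m² and P = Dθ/2 = 1.666 m.
Hydraulic radius R = A/P = 0.3914/1.666 = 0.235 m.
From Manning's equation, S = [nQ / (1 A R^(2/3))]² = [0.012 × 1.66 / (1 × 0.3914 × 0.235^(2/3))]² = 0.0179.

S = 0.0179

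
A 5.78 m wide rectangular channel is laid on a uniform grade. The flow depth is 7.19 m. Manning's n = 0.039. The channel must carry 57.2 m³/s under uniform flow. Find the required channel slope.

Flow area A = b·y = 5.78 × 7.19 = 41.56 m². Wetted perimeter P = b + 2y = 5.78 + 2×7.19 = 20.16 m.
Hydraulic radius R = A/P = 41.56/20.16 = 2.061 m.
From Manning's equation, S = [nQ / (1 A R^(2/3))]² = [0.039 × 57.2 / (1 × 41.56 × 2.061^(2/3))]² = 0.0011.

S = 0.0011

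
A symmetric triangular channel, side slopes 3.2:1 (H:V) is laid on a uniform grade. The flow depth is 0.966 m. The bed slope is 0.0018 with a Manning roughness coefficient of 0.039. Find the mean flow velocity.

V = 0.649 m/s

For a triangular section with side slope z = 3.2: A = zy² = 3.2×0.966² = 2.986 m²; P = 2y√(1+z²) = 2×0.966×3.353 = 6.477 m.
Hydraulic radius R = A/P = 2.986/6.477 = 0.461 m.
From Manning's equation, V = (1/n) R^(2/3) S^(1/2) = (1/0.039) × 0.461^(2/3) × 0.0018^(1/2) = 0.649 m/s.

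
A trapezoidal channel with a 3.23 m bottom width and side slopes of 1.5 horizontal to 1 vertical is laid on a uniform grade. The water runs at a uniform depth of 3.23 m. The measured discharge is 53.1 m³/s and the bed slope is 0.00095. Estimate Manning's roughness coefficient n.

n = 0.022

With bottom width b = 3.23 m and side slope z = 1.5: A = (b + zy)y = (3.23 + 1.5×3.23)×3.23 = 26.08 m²; P = b + 2y√(1+z²) = 3.23 + 2×3.23×1.803 = 14.88 m.
Hydraulic radius R = A/P = 26.08/14.88 = 1.753 m.
Rearranging Manning's equation: n = (1/Q) A R^(2/3) S^(1/2) = (1/53.1) × 26.08 × 1.753^(2/3) × √0.00095 = 0.022.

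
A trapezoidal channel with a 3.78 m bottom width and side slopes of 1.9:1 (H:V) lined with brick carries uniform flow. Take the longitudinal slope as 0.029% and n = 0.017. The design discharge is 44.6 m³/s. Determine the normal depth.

Manning's equation rearranged: A R^(2/3) = nQ / (1·√S) = 0.017 × 44.6 / (√0.00029) = 44.52.
Trying y = 3.82 m: A R^(2/3) = 68.91 — too large.
Trying y = 2.42 m: A R^(2/3) = 25.74 — too small.
Trying y = 3.13 m: A R^(2/3) = 44.51 — matches.

y_n = 3.13 m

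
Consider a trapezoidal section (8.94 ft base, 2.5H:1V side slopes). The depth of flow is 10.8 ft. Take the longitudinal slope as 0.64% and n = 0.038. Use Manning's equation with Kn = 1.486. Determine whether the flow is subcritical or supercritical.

With bottom width b = 8.94 ft and side slope z = 2.5: A = (b + zy)y = (8.94 + 2.5×10.8)×10.8 = 388.2 ft²; P = b + 2y√(1+z²) = 8.94 + 2×10.8×2.693 = 67.1 ft.
Hydraulic radius R = A/P = 388.2/67.1 = 5.785 ft.
V = (1.486/n) R^(2/3) √S = (1.486/0.038) × 5.785^(2/3) × √0.0064 = 10.08 ft/s. Hydraulic depth D_h = A/T = 388.2/62.94 = 6.167 ft.
Froude number Fr = V/√(g·D_h) = 10.08/√(32.2×6.167) = 0.715, which is less than 1, so the flow is subcritical.

subcritical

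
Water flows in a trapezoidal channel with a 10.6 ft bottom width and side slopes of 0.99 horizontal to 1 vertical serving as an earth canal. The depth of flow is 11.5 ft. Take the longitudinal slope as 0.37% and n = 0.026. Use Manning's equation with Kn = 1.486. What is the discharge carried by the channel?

Q = 2860 ft³/s

With bottom width b = 10.6 ft and side slope z = 0.99: A = (b + zy)y = (10.6 + 0.99×11.5)×11.5 = 252.8 ft²; P = b + 2y√(1+z²) = 10.6 + 2×11.5×1.407 = 42.96 ft.
Hydraulic radius R = A/P = 252.8/42.96 = 5.885 ft.
Manning's equation: Q = (1.486/n) A R^(2/3) S^(1/2) = (1.486/0.026) × 252.8 × 5.885^(2/3) × 0.0037^(1/2) = 2860 ft³/s.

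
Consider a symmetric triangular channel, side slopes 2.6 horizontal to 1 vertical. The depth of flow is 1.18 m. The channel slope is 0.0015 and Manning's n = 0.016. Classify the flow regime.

subcritical

For a triangular section with side slope z = 2.6: A = zy² = 2.6×1.18² = 3.62 m²; P = 2y√(1+z²) = 2×1.18×2.786 = 6.574 m.
Hydraulic radius R = A/P = 3.62/6.574 = 0.5507 m.
V = (1/n) R^(2/3) √S = (1/0.016) × 0.5507^(2/3) × √0.0015 = 1.626 m/s. Hydraulic depth D_h = A/T = 3.62/6.136 = 0.59 m.
Froude number Fr = V/√(g·D_h) = 1.626/√(9.81×0.59) = 0.676, which is less than 1, so the flow is subcritical.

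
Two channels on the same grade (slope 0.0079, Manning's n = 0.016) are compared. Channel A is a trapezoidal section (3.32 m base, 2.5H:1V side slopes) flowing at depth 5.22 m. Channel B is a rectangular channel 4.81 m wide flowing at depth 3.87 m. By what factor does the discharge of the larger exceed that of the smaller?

Channel A: With bottom width b = 3.32 m and side slope z = 2.5: A = (b + zy)y = (3.32 + 2.5×5.22)×5.22 = 85.45 m²; P = b + 2y√(1+z²) = 3.32 + 2×5.22×2.693 = 31.43 m. Hydraulic radius R = A/P = 85.45/31.43 = 2.719 m. Q_A = (1/0.016)·85.45·2.719^(2/3)·√0.0079 = 924.7 m³/s.
Channel B: Flow area A = b·y = 4.81 × 3.87 = 18.61 m². Wetted perimeter P = b + 2y = 4.81 + 2×3.87 = 12.55 m. Hydraulic radius R = A/P = 18.61/12.55 = 1.483 m. Q_B = (1/0.016)·18.61·1.483^(2/3)·√0.0079 = 134.5 m³/s.
The larger discharge is 924.7 m³/s and the smaller is 134.5 m³/s; the ratio is 6.88.

6.88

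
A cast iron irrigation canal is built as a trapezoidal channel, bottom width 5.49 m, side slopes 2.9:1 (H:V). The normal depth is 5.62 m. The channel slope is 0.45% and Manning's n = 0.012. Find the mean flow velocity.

With bottom width b = 5.49 m and side slope z = 2.9: A = (b + zy)y = (5.49 + 2.9×5.62)×5.62 = 122.4 m²; P = b + 2y√(1+z²) = 5.49 + 2×5.62×3.068 = 39.97 m.
Hydraulic radius R = A/P = 122.4/39.97 = 3.064 m.
From Manning's equation, V = (1/n) R^(2/3) S^(1/2) = (1/0.012) × 3.064^(2/3) × 0.0045^(1/2) = 11.8 m/s.

V = 11.8 m/s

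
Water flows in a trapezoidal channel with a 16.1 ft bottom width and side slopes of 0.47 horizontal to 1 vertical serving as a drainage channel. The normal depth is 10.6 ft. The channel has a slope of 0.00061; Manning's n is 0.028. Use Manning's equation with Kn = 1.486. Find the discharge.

Q = 930 ft³/s

With bottom width b = 16.1 ft and side slope z = 0.47: A = (b + zy)y = (16.1 + 0.47×10.6)×10.6 = 223.5 ft²; P = b + 2y√(1+z²) = 16.1 + 2×10.6×1.105 = 39.52 ft.
Hydraulic radius R = A/P = 223.5/39.52 = 5.654 ft.
Manning's equation: Q = (1.486/n) A R^(2/3) S^(1/2) = (1.486/0.028) × 223.5 × 5.654^(2/3) × 0.00061^(1/2) = 930 ft³/s.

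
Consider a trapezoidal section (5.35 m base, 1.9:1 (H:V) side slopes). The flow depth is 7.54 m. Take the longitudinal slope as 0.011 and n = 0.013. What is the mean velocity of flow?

V = 20.1 m/s

With bottom width b = 5.35 m and side slope z = 1.9: A = (b + zy)y = (5.35 + 1.9×7.54)×7.54 = 148.4 m²; P = b + 2y√(1+z²) = 5.35 + 2×7.54×2.147 = 37.73 m.
Hydraulic radius R = A/P = 148.4/37.73 = 3.932 m.
From Manning's equation, V = (1/n) R^(2/3) S^(1/2) = (1/0.013) × 3.932^(2/3) × 0.011^(1/2) = 20.1 m/s.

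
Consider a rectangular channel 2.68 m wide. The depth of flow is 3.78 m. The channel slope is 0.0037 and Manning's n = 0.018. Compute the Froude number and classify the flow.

Flow area A = b·y = 2.68 × 3.78 = 10.13 m². Wetted perimeter P = b + 2y = 2.68 + 2×3.78 = 10.24 m.
Hydraulic radius R = A/P = 10.13/10.24 = 0.9893 m.
V = (1/n) R^(2/3) √S = (1/0.018) × 0.9893^(2/3) × √0.0037 = 3.355 m/s. Hydraulic depth D_h = A/T = 10.13/2.68 = 3.78 m.
Froude number Fr = V/√(g·D_h) = 3.355/√(9.81×3.78) = 0.551, which is less than 1, so the flow is subcritical.

subcritical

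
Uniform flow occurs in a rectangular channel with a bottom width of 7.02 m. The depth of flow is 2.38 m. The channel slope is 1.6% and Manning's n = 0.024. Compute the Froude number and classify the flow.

Flow area A = b·y = 7.02 × 2.38 = 16.71 m². Wetted perimeter P = b + 2y = 7.02 + 2×2.38 = 11.78 m.
Hydraulic radius R = A/P = 16.71/11.78 = 1.418 m.
V = (1/n) R^(2/3) √S = (1/0.024) × 1.418^(2/3) × √0.016 = 6.653 m/s. Hydraulic depth D_h = A/T = 16.71/7.02 = 2.38 m.
Froude number Fr = V/√(g·D_h) = 6.653/√(9.81×2.38) = 1.38, which is greater than 1, so the flow is supercritical.

supercritical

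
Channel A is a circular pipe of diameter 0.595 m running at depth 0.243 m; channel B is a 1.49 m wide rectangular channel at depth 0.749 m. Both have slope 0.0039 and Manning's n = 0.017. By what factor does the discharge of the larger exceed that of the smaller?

Channel A: For a circular section of diameter D = 0.595 m at depth y = 0.243 m, the central angle is θ = 2 arccos(1 − 2y/D) = 2.773 rad. Then A = (D²/8)(θ − sin θ) = 0.1068 m² and P = Dθ/2 = 0.825 m. Hydraulic radius R = A/P = 0.1068/0.825 = 0.1294 m. Q_A = (1/0.017)·0.1068·0.1294^(2/3)·√0.0039 = 0.1004 m³/s.
Channel B: Flow area A = b·y = 1.49 × 0.749 = 1.116 m². Wetted perimeter P = b + 2y = 1.49 + 2×0.749 = 2.988 m. Hydraulic radius R = A/P = 1.116/2.988 = 0.3735 m. Q_B = (1/0.017)·1.116·0.3735^(2/3)·√0.0039 = 2.126 m³/s.
The larger discharge is 2.126 m³/s and the smaller is 0.1004 m³/s; the ratio is 21.2.

21.2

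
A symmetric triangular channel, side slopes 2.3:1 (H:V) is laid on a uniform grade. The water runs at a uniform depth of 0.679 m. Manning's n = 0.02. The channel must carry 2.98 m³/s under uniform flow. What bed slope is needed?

For a triangular section with side slope z = 2.3: A = zy² = 2.3×0.679² = 1.06 m²; P = 2y√(1+z²) = 2×0.679×2.508 = 3.406 m.
Hydraulic radius R = A/P = 1.06/3.406 = 0.3113 m.
From Manning's equation, S = [nQ / (1 A R^(2/3))]² = [0.02 × 2.98 / (1 × 1.06 × 0.3113^(2/3))]² = 0.015.

S = 0.015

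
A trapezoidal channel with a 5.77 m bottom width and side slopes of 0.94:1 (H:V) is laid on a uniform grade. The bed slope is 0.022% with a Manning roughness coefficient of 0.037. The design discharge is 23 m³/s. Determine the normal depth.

Manning's equation rearranged: A R^(2/3) = nQ / (1·√S) = 0.037 × 23 / (√0.00022) = 57.37.
At y = 2.81 m: A R^(2/3) = 34.36 — short.
At y = 4.09 m: A R^(2/3) = 68.79 — over.
At y = 3.71 m: A R^(2/3) = 57.26 — matches.

y_n = 3.71 m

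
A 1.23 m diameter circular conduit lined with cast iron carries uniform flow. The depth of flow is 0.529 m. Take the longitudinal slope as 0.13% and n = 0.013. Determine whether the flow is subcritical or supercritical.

subcritical

For a circular section of diameter D = 1.23 m at depth y = 0.529 m, the central angle is θ = 2 arccos(1 − 2y/D) = 2.861 rad. Then A = (D²/8)(θ − sin θ) = 0.4887 m² and P = Dθ/2 = 1.76 m.
Hydraulic radius R = A/P = 0.4887/1.76 = 0.2777 m.
V = (1/n) R^(2/3) √S = (1/0.013) × 0.2777^(2/3) × √0.0013 = 1.181 m/s. Hydraulic depth D_h = A/T = 0.4887/1.218 = 0.4012 m.
Froude number Fr = V/√(g·D_h) = 1.181/√(9.81×0.4012) = 0.595, which is less than 1, so the flow is subcritical.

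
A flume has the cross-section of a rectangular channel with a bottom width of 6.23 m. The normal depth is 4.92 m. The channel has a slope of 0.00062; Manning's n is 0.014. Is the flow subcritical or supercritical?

Flow area A = b·y = 6.23 × 4.92 = 30.65 m². Wetted perimeter P = b + 2y = 6.23 + 2×4.92 = 16.07 m.
Hydraulic radius R = A/P = 30.65/16.07 = 1.907 m.
V = (1/n) R^(2/3) √S = (1/0.014) × 1.907^(2/3) × √0.00062 = 2.735 m/s. Hydraulic depth D_h = A/T = 30.65/6.23 = 4.92 m.
Froude number Fr = V/√(g·D_h) = 2.735/√(9.81×4.92) = 0.394, which is less than 1, so the flow is subcritical.

subcritical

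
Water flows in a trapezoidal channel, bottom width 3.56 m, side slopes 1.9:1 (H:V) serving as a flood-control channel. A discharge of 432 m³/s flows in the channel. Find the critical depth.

At critical depth, Q² T / (g A³) = 1, i.e. A³/T = Q²/g = 432²/9.81 = 19020.
Trying y = 4 m: A³/T = 4742 — low.
Trying y = 6.95 m: A³/T = 52780 — high.
Trying y = 5.52 m: A³/T = 19000 — ≈ 19020.

y_c = 5.52 m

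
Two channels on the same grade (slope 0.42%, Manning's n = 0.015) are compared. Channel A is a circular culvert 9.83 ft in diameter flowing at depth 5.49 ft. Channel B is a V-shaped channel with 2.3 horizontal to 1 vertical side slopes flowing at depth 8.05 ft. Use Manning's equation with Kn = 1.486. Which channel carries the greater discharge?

channel B

Channel A: For a circular section of diameter D = 9.83 ft at depth y = 5.49 ft, the central angle is θ = 2 arccos(1 − 2y/D) = 3.376 rad. Then A = (D²/8)(θ − sin θ) = 43.59 ft² and P = Dθ/2 = 16.59 ft. Hydraulic radius R = A/P = 43.59/16.59 = 2.627 ft. Q_A = (1.486/0.015)·43.59·2.627^(2/3)·√0.0042 = 532.7 ft³/s.
Channel B: For a triangular section with side slope z = 2.3: A = zy² = 2.3×8.05² = 149 ft²; P = 2y√(1+z²) = 2×8.05×2.508 = 40.38 ft. Hydraulic radius R = A/P = 149/40.38 = 3.691 ft. Q_B = (1.486/0.015)·149·3.691^(2/3)·√0.0042 = 2286 ft³/s.
Q_A = 532.7 ft³/s vs Q_B = 2286 ft³/s, so channel B carries more.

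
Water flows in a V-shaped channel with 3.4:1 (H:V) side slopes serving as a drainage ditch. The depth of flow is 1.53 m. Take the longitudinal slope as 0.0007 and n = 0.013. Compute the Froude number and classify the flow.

subcritical

For a triangular section with side slope z = 3.4: A = zy² = 3.4×1.53² = 7.959 m²; P = 2y√(1+z²) = 2×1.53×3.544 = 10.84 m.
Hydraulic radius R = A/P = 7.959/10.84 = 0.7339 m.
V = (1/n) R^(2/3) √S = (1/0.013) × 0.7339^(2/3) × √0.0007 = 1.656 m/s. Hydraulic depth D_h = A/T = 7.959/10.4 = 0.765 m.
Froude number Fr = V/√(g·D_h) = 1.656/√(9.81×0.765) = 0.604, which is less than 1, so the flow is subcritical.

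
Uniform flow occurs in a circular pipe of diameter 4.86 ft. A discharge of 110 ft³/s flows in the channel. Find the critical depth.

y_c = 3.02 ft

At critical depth, Q² T / (g A³) = 1, i.e. A³/T = Q²/g = 110²/32.2 = 375.8.
Try y = 3.57 ft: A³/T = 725.9 — high.
Try y = 2.17 ft: A³/T = 106.5 — low.
Try y = 3.02 ft: A³/T = 377.1 — ≈ 375.8.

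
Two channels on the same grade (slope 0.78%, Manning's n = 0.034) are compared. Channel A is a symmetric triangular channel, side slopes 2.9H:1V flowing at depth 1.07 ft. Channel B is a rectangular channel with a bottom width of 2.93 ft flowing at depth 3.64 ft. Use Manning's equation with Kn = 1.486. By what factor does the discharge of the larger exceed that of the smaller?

5.21

Channel A: For a triangular section with side slope z = 2.9: A = zy² = 2.9×1.07² = 3.32 ft²; P = 2y√(1+z²) = 2×1.07×3.068 = 6.565 ft. Hydraulic radius R = A/P = 3.32/6.565 = 0.5058 ft. Q_A = (1.486/0.034)·3.32·0.5058^(2/3)·√0.0078 = 8.136 ft³/s.
Channel B: Flow area A = b·y = 2.93 × 3.64 = 10.67 ft². Wetted perimeter P = b + 2y = 2.93 + 2×3.64 = 10.21 ft. Hydraulic radius R = A/P = 10.67/10.21 = 1.045 ft. Q_B = (1.486/0.034)·10.67·1.045^(2/3)·√0.0078 = 42.38 ft³/s.
The larger discharge is 42.38 ft³/s and the smaller is 8.136 ft³/s; the ratio is 5.21.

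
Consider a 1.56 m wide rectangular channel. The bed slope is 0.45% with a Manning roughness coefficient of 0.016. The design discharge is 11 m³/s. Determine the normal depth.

Manning's equation rearranged: A R^(2/3) = nQ / (1·√S) = 0.016 × 11 / (√0.0045) = 2.624.
Try y = 2.12 m: A R^(2/3) = 2.274 — low.
Try y = 2.89 m: A R^(2/3) = 3.258 — high.
Try y = 2.4 m: A R^(2/3) = 2.63 — ≈ 2.624.

y_n = 2.4 m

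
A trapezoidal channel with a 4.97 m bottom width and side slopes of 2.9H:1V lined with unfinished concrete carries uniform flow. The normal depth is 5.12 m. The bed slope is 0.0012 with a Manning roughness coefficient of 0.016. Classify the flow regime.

subcritical

With bottom width b = 4.97 m and side slope z = 2.9: A = (b + zy)y = (4.97 + 2.9×5.12)×5.12 = 101.5 m²; P = b + 2y√(1+z²) = 4.97 + 2×5.12×3.068 = 36.38 m.
Hydraulic radius R = A/P = 101.5/36.38 = 2.789 m.
V = (1/n) R^(2/3) √S = (1/0.016) × 2.789^(2/3) × √0.0012 = 4.29 m/s. Hydraulic depth D_h = A/T = 101.5/34.67 = 2.927 m.
Froude number Fr = V/√(g·D_h) = 4.29/√(9.81×2.927) = 0.801, which is less than 1, so the flow is subcritical.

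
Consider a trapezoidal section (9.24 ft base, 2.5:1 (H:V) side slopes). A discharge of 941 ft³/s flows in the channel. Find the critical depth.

At critical depth, Q² T / (g A³) = 1, i.e. A³/T = Q²/g = 941²/32.2 = 27500.
Trying y = 5.6 ft: A³/T = 59190 — too large.
Trying y = 3.15 ft: A³/T = 6270 — too small.
Trying y = 4.62 ft: A³/T = 27400 — matches.

y_c = 4.62 ft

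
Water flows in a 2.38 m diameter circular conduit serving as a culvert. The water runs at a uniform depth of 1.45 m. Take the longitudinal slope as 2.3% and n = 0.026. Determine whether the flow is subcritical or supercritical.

For a circular section of diameter D = 2.38 m at depth y = 1.45 m, the central angle is θ = 2 arccos(1 − 2y/D) = 3.582 rad. Then A = (D²/8)(θ − sin θ) = 2.838 m² and P = Dθ/2 = 4.263 m.
Hydraulic radius R = A/P = 2.838/4.263 = 0.6658 m.
V = (1/n) R^(2/3) √S = (1/0.026) × 0.6658^(2/3) × √0.023 = 4.448 m/s. Hydraulic depth D_h = A/T = 2.838/2.322 = 1.222 m.
Froude number Fr = V/√(g·D_h) = 4.448/√(9.81×1.222) = 1.28, which is greater than 1, so the flow is supercritical.

supercritical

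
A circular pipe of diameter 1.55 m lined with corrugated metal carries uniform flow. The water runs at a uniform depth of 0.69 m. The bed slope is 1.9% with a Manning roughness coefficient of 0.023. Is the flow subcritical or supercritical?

For a circular section of diameter D = 1.55 m at depth y = 0.69 m, the central angle is θ = 2 arccos(1 − 2y/D) = 2.922 rad. Then A = (D²/8)(θ − sin θ) = 0.812 m² and P = Dθ/2 = 2.264 m.
Hydraulic radius R = A/P = 0.812/2.264 = 0.3586 m.
V = (1/n) R^(2/3) √S = (1/0.023) × 0.3586^(2/3) × √0.019 = 3.025 m/s. Hydraulic depth D_h = A/T = 0.812/1.541 = 0.527 m.
Froude number Fr = V/√(g·D_h) = 3.025/√(9.81×0.527) = 1.33, which is greater than 1, so the flow is supercritical.

supercritical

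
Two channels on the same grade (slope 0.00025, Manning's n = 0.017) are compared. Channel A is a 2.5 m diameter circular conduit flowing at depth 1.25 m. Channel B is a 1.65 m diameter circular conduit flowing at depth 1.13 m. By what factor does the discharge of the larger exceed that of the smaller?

1.86

Channel A: For a circular section of diameter D = 2.5 m at depth y = 1.25 m, the central angle is θ = 2 arccos(1 − 2y/D) = 3.142 rad. Then A = (D²/8)(θ − sin θ) = 2.454 m² and P = Dθ/2 = 3.927 m. Hydraulic radius R = A/P = 2.454/3.927 = 0.625 m. Q_A = (1/0.017)·2.454·0.625^(2/3)·√0.00025 = 1.669 m³/s.
Channel B: For a circular section of diameter D = 1.65 m at depth y = 1.13 m, the central angle is θ = 2 arccos(1 − 2y/D) = 3.899 rad. Then A = (D²/8)(θ − sin θ) = 1.561 m² and P = Dθ/2 = 3.217 m. Hydraulic radius R = A/P = 1.561/3.217 = 0.4852 m. Q_B = (1/0.017)·1.561·0.4852^(2/3)·√0.00025 = 0.8963 m³/s.
The larger discharge is 1.669 m³/s and the smaller is 0.8963 m³/s; the ratio is 1.86.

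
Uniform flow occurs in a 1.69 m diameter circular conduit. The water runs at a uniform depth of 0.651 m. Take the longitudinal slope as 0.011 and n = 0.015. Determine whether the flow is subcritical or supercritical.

For a circular section of diameter D = 1.69 m at depth y = 0.651 m, the central angle is θ = 2 arccos(1 − 2y/D) = 2.678 rad. Then A = (D²/8)(θ − sin θ) = 0.7966 m² and P = Dθ/2 = 2.263 m.
Hydraulic radius R = A/P = 0.7966/2.263 = 0.352 m.
V = (1/n) R^(2/3) √S = (1/0.015) × 0.352^(2/3) × √0.011 = 3.486 m/s. Hydraulic depth D_h = A/T = 0.7966/1.645 = 0.4843 m.
Froude number Fr = V/√(g·D_h) = 3.486/√(9.81×0.4843) = 1.6, which is greater than 1, so the flow is supercritical.

supercritical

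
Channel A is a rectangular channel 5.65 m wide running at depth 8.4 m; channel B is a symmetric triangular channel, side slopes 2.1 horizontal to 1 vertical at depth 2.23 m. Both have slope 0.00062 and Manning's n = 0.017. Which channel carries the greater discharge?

channel A

Channel A: Flow area A = b·y = 5.65 × 8.4 = 47.46 m². Wetted perimeter P = b + 2y = 5.65 + 2×8.4 = 22.45 m. Hydraulic radius R = A/P = 47.46/22.45 = 2.114 m. Q_A = (1/0.017)·47.46·2.114^(2/3)·√0.00062 = 114.5 m³/s.
Channel B: For a triangular section with side slope z = 2.1: A = zy² = 2.1×2.23² = 10.44 m²; P = 2y√(1+z²) = 2×2.23×2.326 = 10.37 m. Hydraulic radius R = A/P = 10.44/10.37 = 1.007 m. Q_B = (1/0.017)·10.44·1.007^(2/3)·√0.00062 = 15.36 m³/s.
Q_A = 114.5 m³/s vs Q_B = 15.36 m³/s, so channel A carries more.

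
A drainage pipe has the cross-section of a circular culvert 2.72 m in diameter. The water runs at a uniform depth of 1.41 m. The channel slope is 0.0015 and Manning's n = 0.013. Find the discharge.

Q = 7.11 m³/s

For a circular section of diameter D = 2.72 m at depth y = 1.41 m, the central angle is θ = 2 arccos(1 − 2y/D) = 3.215 rad. Then A = (D²/8)(θ − sin θ) = 3.041 m² and P = Dθ/2 = 4.373 m.
Hydraulic radius R = A/P = 3.041/4.373 = 0.6955 m.
Manning's equation: Q = (1/n) A R^(2/3) S^(1/2) = (1/0.013) × 3.041 × 0.6955^(2/3) × 0.0015^(1/2) = 7.11 m³/s.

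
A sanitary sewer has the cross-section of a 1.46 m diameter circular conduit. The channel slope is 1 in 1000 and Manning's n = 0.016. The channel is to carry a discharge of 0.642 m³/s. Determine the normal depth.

y_n = 0.624 m

Manning's equation rearranged: A R^(2/3) = nQ / (1·√S) = 0.016 × 0.642 / (√0.001) = 0.3248.
Trying y = 0.758 m: A R^(2/3) = 0.4555 — high.
Trying y = 0.624 m: A R^(2/3) = 0.3249 — matches.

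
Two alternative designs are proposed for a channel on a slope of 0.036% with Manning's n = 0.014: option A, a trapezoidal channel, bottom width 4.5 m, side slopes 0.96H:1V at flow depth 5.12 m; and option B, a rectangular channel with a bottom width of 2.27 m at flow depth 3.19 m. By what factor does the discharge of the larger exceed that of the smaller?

14.1

Channel A: With bottom width b = 4.5 m and side slope z = 0.96: A = (b + zy)y = (4.5 + 0.96×5.12)×5.12 = 48.21 m²; P = b + 2y√(1+z²) = 4.5 + 2×5.12×1.386 = 18.69 m. Hydraulic radius R = A/P = 48.21/18.69 = 2.579 m. Q_A = (1/0.014)·48.21·2.579^(2/3)·√0.00036 = 122.8 m³/s.
Channel B: Flow area A = b·y = 2.27 × 3.19 = 7.241 m². Wetted perimeter P = b + 2y = 2.27 + 2×3.19 = 8.65 m. Hydraulic radius R = A/P = 7.241/8.65 = 0.8371 m. Q_B = (1/0.014)·7.241·0.8371^(2/3)·√0.00036 = 8.717 m³/s.
The larger discharge is 122.8 m³/s and the smaller is 8.717 m³/s; the ratio is 14.1.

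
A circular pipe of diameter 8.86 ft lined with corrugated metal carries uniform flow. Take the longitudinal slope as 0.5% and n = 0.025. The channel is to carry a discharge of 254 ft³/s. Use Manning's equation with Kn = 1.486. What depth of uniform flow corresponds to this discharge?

Manning's equation rearranged: A R^(2/3) = nQ / (1.486·√S) = 0.025 × 254 / (1.486 × √0.005) = 60.43.
At y = 4.26 ft: A R^(2/3) = 48.99 — low.
At y = 5.4 ft: A R^(2/3) = 72.08 — high.
At y = 4.83 ft: A R^(2/3) = 60.48 — close enough.

y_n = 4.83 ft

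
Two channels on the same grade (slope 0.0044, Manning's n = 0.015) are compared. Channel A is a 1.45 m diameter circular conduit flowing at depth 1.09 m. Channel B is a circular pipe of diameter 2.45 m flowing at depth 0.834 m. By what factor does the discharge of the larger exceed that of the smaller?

Channel A: For a circular section of diameter D = 1.45 m at depth y = 1.09 m, the central angle is θ = 2 arccos(1 − 2y/D) = 4.197 rad. Then A = (D²/8)(θ − sin θ) = 1.332 m² and P = Dθ/2 = 3.043 m. Hydraulic radius R = A/P = 1.332/3.043 = 0.4376 m. Q_A = (1/0.015)·1.332·0.4376^(2/3)·√0.0044 = 3.394 m³/s.
Channel B: For a circular section of diameter D = 2.45 m at depth y = 0.834 m, the central angle is θ = 2 arccos(1 − 2y/D) = 2.492 rad. Then A = (D²/8)(θ − sin θ) = 1.416 m² and P = Dθ/2 = 3.053 m. Hydraulic radius R = A/P = 1.416/3.053 = 0.4638 m. Q_B = (1/0.015)·1.416·0.4638^(2/3)·√0.0044 = 3.751 m³/s.
The larger discharge is 3.751 m³/s and the smaller is 3.394 m³/s; the ratio is 1.11.

1.11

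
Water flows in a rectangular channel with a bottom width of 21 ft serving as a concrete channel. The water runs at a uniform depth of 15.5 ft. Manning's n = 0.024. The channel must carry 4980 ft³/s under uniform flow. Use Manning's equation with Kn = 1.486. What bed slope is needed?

Flow area A = b·y = 21 × 15.5 = 325.5 ft². Wetted perimeter P = b + 2y = 21 + 2×15.5 = 52 ft.
Hydraulic radius R = A/P = 325.5/52 = 6.26 ft.
From Manning's equation, S = [nQ / (1.486 A R^(2/3))]² = [0.024 × 4980 / (1.486 × 325.5 × 6.26^(2/3))]² = 0.00529.

S = 0.00529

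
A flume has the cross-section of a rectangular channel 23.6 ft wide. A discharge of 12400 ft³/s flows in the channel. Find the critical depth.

For a rectangular channel, critical depth y_c = (q²/g)^(1/3) where q = Q/b = 12400/23.6 = 525.4 ft²/s.
So y_c = (525.4²/32.2)^(1/3) = 20.5 ft.

y_c = 20.5 ft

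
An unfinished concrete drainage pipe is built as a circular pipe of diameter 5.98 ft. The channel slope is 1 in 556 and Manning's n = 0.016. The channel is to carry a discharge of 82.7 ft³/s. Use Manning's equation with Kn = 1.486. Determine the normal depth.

y_n = 3.24 ft

Manning's equation rearranged: A R^(2/3) = nQ / (1.486·√S) = 0.016 × 82.7 / (1.486 × √0.001799) = 21.
Trying y = 2.44 ft: A R^(2/3) = 12.83 — short.
Trying y = 3.94 ft: A R^(2/3) = 28.31 — over.
Trying y = 3.24 ft: A R^(2/3) = 20.99 — ≈ 21.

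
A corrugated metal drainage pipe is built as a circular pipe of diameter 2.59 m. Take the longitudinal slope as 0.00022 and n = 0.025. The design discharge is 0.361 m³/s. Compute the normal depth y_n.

Manning's equation rearranged: A R^(2/3) = nQ / (1·√S) = 0.025 × 0.361 / (√0.00022) = 0.6085.
At y = 0.812 m: A R^(2/3) = 0.8407 — high.
At y = 0.514 m: A R^(2/3) = 0.3399 — low.
At y = 0.688 m: A R^(2/3) = 0.6089 — ≈ 0.6085.

y_n = 0.688 m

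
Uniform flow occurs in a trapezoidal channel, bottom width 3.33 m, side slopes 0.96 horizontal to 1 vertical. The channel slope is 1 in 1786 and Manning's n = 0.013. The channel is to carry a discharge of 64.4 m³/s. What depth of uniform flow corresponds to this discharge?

y_n = 3.54 m

Manning's equation rearranged: A R^(2/3) = nQ / (1·√S) = 0.013 × 64.4 / (√0.0005599) = 35.38.
At y = 3.83 m: A R^(2/3) = 41.51 — high.
At y = 2.7 m: A R^(2/3) = 20.75 — low.
At y = 3.54 m: A R^(2/3) = 35.4 — matches.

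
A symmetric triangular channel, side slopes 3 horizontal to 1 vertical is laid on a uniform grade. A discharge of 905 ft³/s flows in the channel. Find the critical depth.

y_c = 5.63 ft

At critical depth, Q² T / (g A³) = 1, i.e. A³/T = Q²/g = 905²/32.2 = 25440.
At y = 4.64 ft: A³/T = 9678 — short.
At y = 6.66 ft: A³/T = 58960 — over.
At y = 5.63 ft: A³/T = 25450 — close enough.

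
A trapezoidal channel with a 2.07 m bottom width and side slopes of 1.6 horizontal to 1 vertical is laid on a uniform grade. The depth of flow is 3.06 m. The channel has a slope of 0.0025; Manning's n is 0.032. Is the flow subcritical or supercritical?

subcritical

With bottom width b = 2.07 m and side slope z = 1.6: A = (b + zy)y = (2.07 + 1.6×3.06)×3.06 = 21.32 m²; P = b + 2y√(1+z²) = 2.07 + 2×3.06×1.887 = 13.62 m.
Hydraulic radius R = A/P = 21.32/13.62 = 1.565 m.
V = (1/n) R^(2/3) √S = (1/0.032) × 1.565^(2/3) × √0.0025 = 2.107 m/s. Hydraulic depth D_h = A/T = 21.32/11.86 = 1.797 m.
Froude number Fr = V/√(g·D_h) = 2.107/√(9.81×1.797) = 0.502, which is less than 1, so the flow is subcritical.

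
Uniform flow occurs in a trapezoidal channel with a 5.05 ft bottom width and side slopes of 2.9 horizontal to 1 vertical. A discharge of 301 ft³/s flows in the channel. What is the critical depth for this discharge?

At critical depth, Q² T / (g A³) = 1, i.e. A³/T = Q²/g = 301²/32.2 = 2814.
Trying y = 3.18 ft: A³/T = 3979 — high.
Trying y = 2.08 ft: A³/T = 715.6 — low.
Trying y = 2.92 ft: A³/T = 2797 — ≈ 2814.

y_c = 2.92 ft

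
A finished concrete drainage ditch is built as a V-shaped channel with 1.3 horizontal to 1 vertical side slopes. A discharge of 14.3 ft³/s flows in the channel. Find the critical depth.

At critical depth, Q² T / (g A³) = 1, i.e. A³/T = Q²/g = 14.3²/32.2 = 6.351.
At y = 1.34 ft: A³/T = 3.651 — low.
At y = 1.5 ft: A³/T = 6.417 — matches.

y_c = 1.5 ft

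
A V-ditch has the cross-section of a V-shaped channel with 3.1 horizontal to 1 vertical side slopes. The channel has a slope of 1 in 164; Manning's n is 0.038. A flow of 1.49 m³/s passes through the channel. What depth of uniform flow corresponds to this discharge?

Manning's equation rearranged: A R^(2/3) = nQ / (1·√S) = 0.038 × 1.49 / (√0.006098) = 0.7251.
Try y = 0.773 m: A R^(2/3) = 0.9509 — over.
Try y = 0.51 m: A R^(2/3) = 0.3137 — short.
Try y = 0.698 m: A R^(2/3) = 0.7244 — matches.

y_n = 0.698 m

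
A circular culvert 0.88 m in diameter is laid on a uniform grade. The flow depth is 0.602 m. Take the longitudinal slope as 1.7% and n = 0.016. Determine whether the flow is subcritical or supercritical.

For a circular section of diameter D = 0.88 m at depth y = 0.602 m, the central angle is θ = 2 arccos(1 − 2y/D) = 3.896 rad. Then A = (D²/8)(θ − sin θ) = 0.4434 m² and P = Dθ/2 = 1.714 m.
Hydraulic radius R = A/P = 0.4434/1.714 = 0.2587 m.
V = (1/n) R^(2/3) √S = (1/0.016) × 0.2587^(2/3) × √0.017 = 3.308 m/s. Hydraulic depth D_h = A/T = 0.4434/0.8182 = 0.5419 m.
Froude number Fr = V/√(g·D_h) = 3.308/√(9.81×0.5419) = 1.43, which is greater than 1, so the flow is supercritical.

supercritical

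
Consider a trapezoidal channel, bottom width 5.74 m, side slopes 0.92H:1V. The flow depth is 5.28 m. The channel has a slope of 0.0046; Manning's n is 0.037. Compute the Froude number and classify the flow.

With bottom width b = 5.74 m and side slope z = 0.92: A = (b + zy)y = (5.74 + 0.92×5.28)×5.28 = 55.96 m²; P = b + 2y√(1+z²) = 5.74 + 2×5.28×1.359 = 20.09 m.
Hydraulic radius R = A/P = 55.96/20.09 = 2.785 m.
V = (1/n) R^(2/3) √S = (1/0.037) × 2.785^(2/3) × √0.0046 = 3.629 m/s. Hydraulic depth D_h = A/T = 55.96/15.46 = 3.62 m.
Froude number Fr = V/√(g·D_h) = 3.629/√(9.81×3.62) = 0.609, which is less than 1, so the flow is subcritical.

subcritical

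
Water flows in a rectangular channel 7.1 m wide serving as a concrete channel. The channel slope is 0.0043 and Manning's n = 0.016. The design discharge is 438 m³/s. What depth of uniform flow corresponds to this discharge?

Manning's equation rearranged: A R^(2/3) = nQ / (1·√S) = 0.016 × 438 / (√0.0043) = 106.9.
Trying y = 6.7 m: A R^(2/3) = 83.38 — too small.
Trying y = 8.95 m: A R^(2/3) = 118.4 — too large.
Trying y = 8.22 m: A R^(2/3) = 106.9 — close enough.

y_n = 8.22 m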